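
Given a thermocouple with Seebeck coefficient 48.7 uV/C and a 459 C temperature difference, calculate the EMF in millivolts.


The thermocouple output V = sensitivity * dT.
V = 48.7 uV/C * 459 C
V = 22353.3 uV
V = 22.353 mV

22.353 mV


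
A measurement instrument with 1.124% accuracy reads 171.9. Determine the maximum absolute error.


Absolute error = (accuracy% / 100) * reading.
Error = (1.124 / 100) * 171.9
Error = 0.01124 * 171.9
Error = 1.9322

1.9322


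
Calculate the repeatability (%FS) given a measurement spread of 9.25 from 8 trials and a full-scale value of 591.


Repeatability = (spread / full scale) * 100%.
R = (9.25 / 591) * 100
R = 1.565 %FS

1.565 %FS


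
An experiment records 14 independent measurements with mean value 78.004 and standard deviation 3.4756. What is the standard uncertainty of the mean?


The standard uncertainty for Type A evaluation is u = s / sqrt(n).
u = 3.4756 / sqrt(14)
u = 3.4756 / 3.7417
u = 0.9289

0.9289


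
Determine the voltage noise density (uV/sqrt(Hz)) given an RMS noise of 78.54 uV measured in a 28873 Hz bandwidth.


Noise spectral density = Vrms / sqrt(BW).
NSD = 78.54 / sqrt(28873)
NSD = 78.54 / 169.9206
NSD = 0.4622 uV/sqrt(Hz)

0.4622 uV/sqrt(Hz)


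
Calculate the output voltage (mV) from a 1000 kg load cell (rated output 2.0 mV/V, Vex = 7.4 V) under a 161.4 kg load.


Vout = rated_output * Vex * (load / capacity).
Vout = 2.0 * 7.4 * (161.4 / 1000)
Vout = 2.0 * 7.4 * 0.1614
Vout = 2.389 mV

2.389 mV


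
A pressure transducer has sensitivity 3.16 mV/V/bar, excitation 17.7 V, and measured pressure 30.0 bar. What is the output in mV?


Output = sensitivity * Vex * P.
Vout = 3.16 * 17.7 * 30.0
Vout = 55.932 * 30.0
Vout = 1677.96 mV

1677.96 mV


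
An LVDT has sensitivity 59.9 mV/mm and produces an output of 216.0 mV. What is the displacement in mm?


Displacement = Vout / sensitivity.
d = 216.0 / 59.9
d = 3.606 mm

3.606 mm


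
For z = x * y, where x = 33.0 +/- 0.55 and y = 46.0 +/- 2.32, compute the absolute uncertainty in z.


For a product z = x*y, the relative uncertainty is:
uz/z = sqrt((ux/x)^2 + (uy/y)^2)
Relative uncertainties: ux/x = 0.55/33.0 = 0.016667
uy/y = 2.32/46.0 = 0.050435
z = 33.0 * 46.0 = 1518.0
uz = 1518.0 * sqrt(0.016667^2 + 0.050435^2) = 80.632

80.632


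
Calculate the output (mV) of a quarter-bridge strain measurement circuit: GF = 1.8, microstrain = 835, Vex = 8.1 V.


Quarter bridge output: Vout = (GF * epsilon * Vex) / 4.
Vout = (1.8 * 835e-6 * 8.1) / 4
Vout = 0.0121743 / 4 V
Vout = 0.00304357 V = 3.0436 mV

3.0436 mV


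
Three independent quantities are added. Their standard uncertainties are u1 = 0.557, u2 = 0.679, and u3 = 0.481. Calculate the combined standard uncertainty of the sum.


For a sum of independent quantities, uc = sqrt(u1^2 + u2^2 + u3^2).
uc = sqrt(0.557^2 + 0.679^2 + 0.481^2)
uc = sqrt(0.310249 + 0.461041 + 0.231361)
uc = 1.0013

1.0013


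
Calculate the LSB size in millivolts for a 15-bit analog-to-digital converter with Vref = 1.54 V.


The resolution (LSB) of an ADC is Vref / 2^n.
LSB = 1.54 / 2^15
LSB = 1.54 / 32768
LSB = 4.7e-05 V = 0.04699707 mV

0.04699707 mV


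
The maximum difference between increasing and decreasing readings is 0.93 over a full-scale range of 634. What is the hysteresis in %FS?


Hysteresis = (max difference / full scale) * 100%.
H = (0.93 / 634) * 100
H = 0.147 %FS

0.147 %FS


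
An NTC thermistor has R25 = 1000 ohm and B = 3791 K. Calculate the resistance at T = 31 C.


NTC thermistor equation: Rt = R25 * exp(B * (1/T - 1/T25)).
T in Kelvin: 304.15 K, T25 = 298.15 K
1/T - 1/T25 = 1/304.15 - 1/298.15 = -6.617e-05
B * (1/T - 1/T25) = 3791 * -6.617e-05 = -0.2508
Rt = 1000 * exp(-0.2508) = 778.2 ohm

778.2 ohm


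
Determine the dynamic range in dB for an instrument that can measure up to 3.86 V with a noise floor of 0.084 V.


Dynamic range = 20 * log10(Vmax / Vnoise).
DR = 20 * log10(3.86 / 0.084)
DR = 20 * log10(45.95)
DR = 33.25 dB

33.25 dB


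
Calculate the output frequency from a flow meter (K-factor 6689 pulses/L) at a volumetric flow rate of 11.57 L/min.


Frequency = K * Q / 60 (converting L/min to L/s).
f = 6689 * 11.57 / 60
f = 77391.73 / 60
f = 1289.86 Hz

1289.86 Hz


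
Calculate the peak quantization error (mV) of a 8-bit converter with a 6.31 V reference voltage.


The maximum quantization error is +/- LSB/2.
LSB = Vref / 2^n = 6.31 / 256 = 0.02464844 V
Max error = LSB / 2 = 0.02464844 / 2 = 0.01232422 V
Max error = 12.3242 mV

12.3242 mV


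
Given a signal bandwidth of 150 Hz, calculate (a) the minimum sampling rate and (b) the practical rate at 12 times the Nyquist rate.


By Nyquist theorem, fs_min = 2 * fmax.
fs_min = 2 * 150 = 300 Hz
Practical rate = 12 * fs_min = 12 * 300 = 3600 Hz

fs_min = 300 Hz, fs_practical = 3600 Hz


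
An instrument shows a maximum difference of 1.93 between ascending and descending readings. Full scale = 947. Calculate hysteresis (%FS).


Hysteresis = (max difference / full scale) * 100%.
H = (1.93 / 947) * 100
H = 0.204 %FS

0.204 %FS


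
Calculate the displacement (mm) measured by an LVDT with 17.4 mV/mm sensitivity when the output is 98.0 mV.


Displacement = Vout / sensitivity.
d = 98.0 / 17.4
d = 5.632 mm

5.632 mm


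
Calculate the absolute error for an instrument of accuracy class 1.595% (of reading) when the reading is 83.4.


Absolute error = (accuracy% / 100) * reading.
Error = (1.595 / 100) * 83.4
Error = 0.01595 * 83.4
Error = 1.3302

1.3302


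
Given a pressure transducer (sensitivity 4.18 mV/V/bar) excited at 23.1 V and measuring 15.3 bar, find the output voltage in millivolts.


Output = sensitivity * Vex * P.
Vout = 4.18 * 23.1 * 15.3
Vout = 96.558 * 15.3
Vout = 1477.34 mV

1477.34 mV


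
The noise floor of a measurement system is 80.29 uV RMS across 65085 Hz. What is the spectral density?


Noise spectral density = Vrms / sqrt(BW).
NSD = 80.29 / sqrt(65085)
NSD = 80.29 / 255.1176
NSD = 0.3147 uV/sqrt(Hz)

0.3147 uV/sqrt(Hz)


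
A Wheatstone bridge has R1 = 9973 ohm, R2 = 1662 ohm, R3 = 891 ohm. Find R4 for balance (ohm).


At balance: R1*R4 = R2*R3, so R4 = R2*R3/R1.
R4 = 1662 * 891 / 9973
R4 = 1480842 / 9973
R4 = 148.49 ohm

148.49 ohm


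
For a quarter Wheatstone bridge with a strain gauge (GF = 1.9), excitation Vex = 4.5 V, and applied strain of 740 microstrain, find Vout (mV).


Quarter bridge output: Vout = (GF * epsilon * Vex) / 4.
Vout = (1.9 * 740e-6 * 4.5) / 4
Vout = 0.006327 / 4 V
Vout = 0.00158175 V = 1.5817 mV

1.5817 mV


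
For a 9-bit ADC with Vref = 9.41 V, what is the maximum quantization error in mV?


The maximum quantization error is +/- LSB/2.
LSB = Vref / 2^n = 9.41 / 512 = 0.01837891 V
Max error = LSB / 2 = 0.01837891 / 2 = 0.00918945 V
Max error = 9.1895 mV

9.1895 mV


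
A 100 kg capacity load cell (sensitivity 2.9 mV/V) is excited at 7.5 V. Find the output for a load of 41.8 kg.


Vout = rated_output * Vex * (load / capacity).
Vout = 2.9 * 7.5 * (41.8 / 100)
Vout = 2.9 * 7.5 * 0.418
Vout = 9.091 mV

9.091 mV


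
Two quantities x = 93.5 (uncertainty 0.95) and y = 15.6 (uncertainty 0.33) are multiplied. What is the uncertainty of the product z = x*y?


For a product z = x*y, the relative uncertainty is:
uz/z = sqrt((ux/x)^2 + (uy/y)^2)
Relative uncertainties: ux/x = 0.95/93.5 = 0.01016
uy/y = 0.33/15.6 = 0.021154
z = 93.5 * 15.6 = 1458.6
uz = 1458.6 * sqrt(0.01016^2 + 0.021154^2) = 34.23

34.23


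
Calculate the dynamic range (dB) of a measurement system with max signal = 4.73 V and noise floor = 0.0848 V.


Dynamic range = 20 * log10(Vmax / Vnoise).
DR = 20 * log10(4.73 / 0.0848)
DR = 20 * log10(55.78)
DR = 34.93 dB

34.93 dB


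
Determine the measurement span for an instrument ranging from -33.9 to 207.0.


Span = upper range - lower range.
Span = 207.0 - (-33.9)
Span = 240.9

240.9


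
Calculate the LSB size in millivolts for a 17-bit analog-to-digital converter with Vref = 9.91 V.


The resolution (LSB) of an ADC is Vref / 2^n.
LSB = 9.91 / 2^17
LSB = 9.91 / 131072
LSB = 7.561e-05 V = 0.0756073 mV

0.0756073 mV


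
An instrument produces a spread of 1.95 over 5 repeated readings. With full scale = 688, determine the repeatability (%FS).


Repeatability = (spread / full scale) * 100%.
R = (1.95 / 688) * 100
R = 0.283 %FS

0.283 %FS


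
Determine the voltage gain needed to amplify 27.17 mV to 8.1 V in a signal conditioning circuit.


Gain = Vout / Vin (converting to same units).
G = 8.1 V / 27.17 mV
G = 8100.0 mV / 27.17 mV
G = 298.12

298.12


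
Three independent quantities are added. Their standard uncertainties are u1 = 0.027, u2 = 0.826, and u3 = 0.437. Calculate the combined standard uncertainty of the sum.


For a sum of independent quantities, uc = sqrt(u1^2 + u2^2 + u3^2).
uc = sqrt(0.027^2 + 0.826^2 + 0.437^2)
uc = sqrt(0.000729 + 0.682276 + 0.190969)
uc = 0.9349

0.9349


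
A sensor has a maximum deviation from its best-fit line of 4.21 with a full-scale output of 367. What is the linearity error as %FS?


Linearity error = (max deviation / full scale) * 100%.
Linearity = (4.21 / 367) * 100
Linearity = 1.147 %FS

1.147 %FS


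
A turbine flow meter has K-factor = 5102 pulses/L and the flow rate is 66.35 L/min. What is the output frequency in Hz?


Frequency = K * Q / 60 (converting L/min to L/s).
f = 5102 * 66.35 / 60
f = 338517.7 / 60
f = 5641.96 Hz

5641.96 Hz


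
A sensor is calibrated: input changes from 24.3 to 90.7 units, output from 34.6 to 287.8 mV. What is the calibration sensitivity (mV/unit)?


Sensitivity = (y2 - y1) / (x2 - x1).
S = (287.8 - 34.6) / (90.7 - 24.3)
S = 253.2 / 66.4
S = 3.8133 mV/unit

3.8133 mV/unit


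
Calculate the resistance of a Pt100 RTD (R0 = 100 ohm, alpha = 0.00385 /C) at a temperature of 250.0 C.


The RTD equation: Rt = R0 * (1 + alpha * T).
Rt = 100 * (1 + 0.00385 * 250.0)
Rt = 100 * (1 + 0.9625)
Rt = 100 * 1.9625
Rt = 196.25 ohm

196.25 ohm


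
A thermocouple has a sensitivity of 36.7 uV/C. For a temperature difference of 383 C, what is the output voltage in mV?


The thermocouple output V = sensitivity * dT.
V = 36.7 uV/C * 383 C
V = 14056.1 uV
V = 14.056 mV

14.056 mV


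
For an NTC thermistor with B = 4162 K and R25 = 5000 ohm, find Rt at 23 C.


NTC thermistor equation: Rt = R25 * exp(B * (1/T - 1/T25)).
T in Kelvin: 296.15 K, T25 = 298.15 K
1/T - 1/T25 = 1/296.15 - 1/298.15 = 2.265e-05
B * (1/T - 1/T25) = 4162 * 2.265e-05 = 0.0943
Rt = 5000 * exp(0.0943) = 5494.3 ohm

5494.3 ohm


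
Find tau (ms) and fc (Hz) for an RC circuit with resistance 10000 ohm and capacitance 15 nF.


Time constant: tau = R * C.
tau = 10000 * 1.50e-08 = 0.00015 s
tau = 0.15 ms
Cutoff frequency: fc = 1 / (2*pi*R*C).
fc = 1 / (2*pi*0.00015) = 1061.03 Hz

tau = 0.15 ms, fc = 1061.03 Hz


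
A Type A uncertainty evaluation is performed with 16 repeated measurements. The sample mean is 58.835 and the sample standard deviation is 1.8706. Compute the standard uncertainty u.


The standard uncertainty for Type A evaluation is u = s / sqrt(n).
u = 1.8706 / sqrt(16)
u = 1.8706 / 4.0
u = 0.4677

0.4677


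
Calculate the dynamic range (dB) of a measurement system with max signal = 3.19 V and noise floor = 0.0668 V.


Dynamic range = 20 * log10(Vmax / Vnoise).
DR = 20 * log10(3.19 / 0.0668)
DR = 20 * log10(47.75)
DR = 33.58 dB

33.58 dB


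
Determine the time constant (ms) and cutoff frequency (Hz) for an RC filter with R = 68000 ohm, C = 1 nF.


Time constant: tau = R * C.
tau = 68000 * 1.00e-09 = 6.8e-05 s
tau = 0.068 ms
Cutoff frequency: fc = 1 / (2*pi*R*C).
fc = 1 / (2*pi*6.8e-05) = 2340.51 Hz

tau = 0.068 ms, fc = 2340.51 Hz


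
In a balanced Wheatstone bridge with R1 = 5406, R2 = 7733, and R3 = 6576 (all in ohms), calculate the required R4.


At balance: R1*R4 = R2*R3, so R4 = R2*R3/R1.
R4 = 7733 * 6576 / 5406
R4 = 50852208 / 5406
R4 = 9406.62 ohm

9406.62 ohm


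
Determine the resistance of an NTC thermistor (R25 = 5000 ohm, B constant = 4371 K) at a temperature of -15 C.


NTC thermistor equation: Rt = R25 * exp(B * (1/T - 1/T25)).
T in Kelvin: 258.15 K, T25 = 298.15 K
1/T - 1/T25 = 1/258.15 - 1/298.15 = 0.0005197
B * (1/T - 1/T25) = 4371 * 0.0005197 = 2.2716
Rt = 5000 * exp(2.2716) = 48475.0 ohm

48475.0 ohm


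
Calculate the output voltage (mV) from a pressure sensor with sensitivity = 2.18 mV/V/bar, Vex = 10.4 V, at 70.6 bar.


Output = sensitivity * Vex * P.
Vout = 2.18 * 10.4 * 70.6
Vout = 22.672 * 70.6
Vout = 1600.64 mV

1600.64 mV


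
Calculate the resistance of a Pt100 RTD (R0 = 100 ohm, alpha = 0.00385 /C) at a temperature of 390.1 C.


The RTD equation: Rt = R0 * (1 + alpha * T).
Rt = 100 * (1 + 0.00385 * 390.1)
Rt = 100 * (1 + 1.501885)
Rt = 100 * 2.501885
Rt = 250.189 ohm

250.189 ohm


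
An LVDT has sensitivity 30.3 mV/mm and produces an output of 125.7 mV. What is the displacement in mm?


Displacement = Vout / sensitivity.
d = 125.7 / 30.3
d = 4.149 mm

4.149 mm


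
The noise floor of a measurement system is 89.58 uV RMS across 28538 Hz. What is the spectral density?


Noise spectral density = Vrms / sqrt(BW).
NSD = 89.58 / sqrt(28538)
NSD = 89.58 / 168.9319
NSD = 0.5303 uV/sqrt(Hz)

0.5303 uV/sqrt(Hz)


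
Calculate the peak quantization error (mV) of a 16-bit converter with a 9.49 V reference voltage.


The maximum quantization error is +/- LSB/2.
LSB = Vref / 2^n = 9.49 / 65536 = 0.00014481 V
Max error = LSB / 2 = 0.00014481 / 2 = 7.24e-05 V
Max error = 0.0724 mV

0.0724 mV


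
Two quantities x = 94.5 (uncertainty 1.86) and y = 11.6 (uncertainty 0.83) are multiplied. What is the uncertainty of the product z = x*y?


For a product z = x*y, the relative uncertainty is:
uz/z = sqrt((ux/x)^2 + (uy/y)^2)
Relative uncertainties: ux/x = 1.86/94.5 = 0.019683
uy/y = 0.83/11.6 = 0.071552
z = 94.5 * 11.6 = 1096.2
uz = 1096.2 * sqrt(0.019683^2 + 0.071552^2) = 81.348

81.348


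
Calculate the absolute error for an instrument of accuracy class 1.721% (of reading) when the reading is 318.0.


Absolute error = (accuracy% / 100) * reading.
Error = (1.721 / 100) * 318.0
Error = 0.01721 * 318.0
Error = 5.4728

5.4728


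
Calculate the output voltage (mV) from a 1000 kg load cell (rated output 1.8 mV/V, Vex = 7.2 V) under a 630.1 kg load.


Vout = rated_output * Vex * (load / capacity).
Vout = 1.8 * 7.2 * (630.1 / 1000)
Vout = 1.8 * 7.2 * 0.6301
Vout = 8.166 mV

8.166 mV


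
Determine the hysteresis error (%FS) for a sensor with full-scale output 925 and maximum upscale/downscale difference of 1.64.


Hysteresis = (max difference / full scale) * 100%.
H = (1.64 / 925) * 100
H = 0.177 %FS

0.177 %FS


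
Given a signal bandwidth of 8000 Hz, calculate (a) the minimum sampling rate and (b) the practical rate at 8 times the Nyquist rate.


By Nyquist theorem, fs_min = 2 * fmax.
fs_min = 2 * 8000 = 16000 Hz
Practical rate = 8 * fs_min = 8 * 16000 = 128000 Hz

fs_min = 16000 Hz, fs_practical = 128000 Hz


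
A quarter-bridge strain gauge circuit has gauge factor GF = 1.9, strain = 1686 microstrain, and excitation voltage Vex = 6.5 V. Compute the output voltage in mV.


Quarter bridge output: Vout = (GF * epsilon * Vex) / 4.
Vout = (1.9 * 1686e-6 * 6.5) / 4
Vout = 0.0208221 / 4 V
Vout = 0.00520552 V = 5.2055 mV

5.2055 mV


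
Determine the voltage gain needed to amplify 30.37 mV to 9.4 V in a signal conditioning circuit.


Gain = Vout / Vin (converting to same units).
G = 9.4 V / 30.37 mV
G = 9400.0 mV / 30.37 mV
G = 309.52

309.52


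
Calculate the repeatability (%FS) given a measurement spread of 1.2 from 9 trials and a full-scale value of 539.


Repeatability = (spread / full scale) * 100%.
R = (1.2 / 539) * 100
R = 0.223 %FS

0.223 %FS


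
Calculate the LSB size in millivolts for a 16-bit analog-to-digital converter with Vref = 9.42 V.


The resolution (LSB) of an ADC is Vref / 2^n.
LSB = 9.42 / 2^16
LSB = 9.42 / 65536
LSB = 0.00014374 V = 0.14373779 mV

0.14373779 mV


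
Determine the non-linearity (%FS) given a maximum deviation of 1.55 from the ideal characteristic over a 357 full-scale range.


Linearity error = (max deviation / full scale) * 100%.
Linearity = (1.55 / 357) * 100
Linearity = 0.434 %FS

0.434 %FS


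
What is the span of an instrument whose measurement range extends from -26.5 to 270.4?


Span = upper range - lower range.
Span = 270.4 - (-26.5)
Span = 296.9

296.9


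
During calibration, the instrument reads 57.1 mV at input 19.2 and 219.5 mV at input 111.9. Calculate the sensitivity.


Sensitivity = (y2 - y1) / (x2 - x1).
S = (219.5 - 57.1) / (111.9 - 19.2)
S = 162.4 / 92.7
S = 1.7519 mV/unit

1.7519 mV/unit


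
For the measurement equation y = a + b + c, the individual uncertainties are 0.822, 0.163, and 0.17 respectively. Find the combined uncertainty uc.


For a sum of independent quantities, uc = sqrt(u1^2 + u2^2 + u3^2).
uc = sqrt(0.822^2 + 0.163^2 + 0.17^2)
uc = sqrt(0.675684 + 0.026569 + 0.0289)
uc = 0.8551

0.8551


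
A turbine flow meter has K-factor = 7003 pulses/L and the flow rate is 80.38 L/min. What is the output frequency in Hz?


Frequency = K * Q / 60 (converting L/min to L/s).
f = 7003 * 80.38 / 60
f = 562901.14 / 60
f = 9381.69 Hz

9381.69 Hz


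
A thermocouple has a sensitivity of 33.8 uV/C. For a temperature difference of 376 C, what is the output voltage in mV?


The thermocouple output V = sensitivity * dT.
V = 33.8 uV/C * 376 C
V = 12708.8 uV
V = 12.709 mV

12.709 mV


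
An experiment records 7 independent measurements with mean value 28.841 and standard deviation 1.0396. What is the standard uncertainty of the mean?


The standard uncertainty for Type A evaluation is u = s / sqrt(n).
u = 1.0396 / sqrt(7)
u = 1.0396 / 2.6458
u = 0.3929

0.3929


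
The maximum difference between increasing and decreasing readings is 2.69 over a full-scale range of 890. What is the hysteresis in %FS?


Hysteresis = (max difference / full scale) * 100%.
H = (2.69 / 890) * 100
H = 0.302 %FS

0.302 %FS


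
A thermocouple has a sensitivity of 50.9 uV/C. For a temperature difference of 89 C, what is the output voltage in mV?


The thermocouple output V = sensitivity * dT.
V = 50.9 uV/C * 89 C
V = 4530.1 uV
V = 4.53 mV

4.53 mV


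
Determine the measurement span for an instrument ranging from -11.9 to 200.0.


Span = upper range - lower range.
Span = 200.0 - (-11.9)
Span = 211.9

211.9


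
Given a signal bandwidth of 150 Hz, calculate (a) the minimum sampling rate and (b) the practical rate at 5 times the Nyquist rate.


By Nyquist theorem, fs_min = 2 * fmax.
fs_min = 2 * 150 = 300 Hz
Practical rate = 5 * fs_min = 5 * 300 = 1500 Hz

fs_min = 300 Hz, fs_practical = 1500 Hz


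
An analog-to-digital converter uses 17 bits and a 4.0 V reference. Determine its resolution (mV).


The resolution (LSB) of an ADC is Vref / 2^n.
LSB = 4.0 / 2^17
LSB = 4.0 / 131072
LSB = 3.052e-05 V = 0.03051758 mV

0.03051758 mV


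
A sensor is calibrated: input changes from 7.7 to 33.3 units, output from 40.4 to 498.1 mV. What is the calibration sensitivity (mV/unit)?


Sensitivity = (y2 - y1) / (x2 - x1).
S = (498.1 - 40.4) / (33.3 - 7.7)
S = 457.7 / 25.6
S = 17.8789 mV/unit

17.8789 mV/unit


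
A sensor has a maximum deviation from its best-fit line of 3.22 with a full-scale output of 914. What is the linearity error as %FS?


Linearity error = (max deviation / full scale) * 100%.
Linearity = (3.22 / 914) * 100
Linearity = 0.352 %FS

0.352 %FS


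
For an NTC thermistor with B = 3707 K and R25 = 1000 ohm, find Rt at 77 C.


NTC thermistor equation: Rt = R25 * exp(B * (1/T - 1/T25)).
T in Kelvin: 350.15 K, T25 = 298.15 K
1/T - 1/T25 = 1/350.15 - 1/298.15 = -0.0004981
B * (1/T - 1/T25) = 3707 * -0.0004981 = -1.8464
Rt = 1000 * exp(-1.8464) = 157.8 ohm

157.8 ohm


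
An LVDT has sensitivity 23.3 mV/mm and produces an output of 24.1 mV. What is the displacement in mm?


Displacement = Vout / sensitivity.
d = 24.1 / 23.3
d = 1.034 mm

1.034 mm


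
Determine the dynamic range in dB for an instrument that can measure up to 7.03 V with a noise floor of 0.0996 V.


Dynamic range = 20 * log10(Vmax / Vnoise).
DR = 20 * log10(7.03 / 0.0996)
DR = 20 * log10(70.58)
DR = 36.97 dB

36.97 dB


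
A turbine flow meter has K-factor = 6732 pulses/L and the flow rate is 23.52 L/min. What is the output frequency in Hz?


Frequency = K * Q / 60 (converting L/min to L/s).
f = 6732 * 23.52 / 60
f = 158336.64 / 60
f = 2638.94 Hz

2638.94 Hz


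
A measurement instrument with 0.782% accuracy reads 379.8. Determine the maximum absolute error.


Absolute error = (accuracy% / 100) * reading.
Error = (0.782 / 100) * 379.8
Error = 0.00782 * 379.8
Error = 2.97

2.97


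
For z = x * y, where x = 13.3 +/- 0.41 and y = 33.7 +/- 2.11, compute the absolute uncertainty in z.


For a product z = x*y, the relative uncertainty is:
uz/z = sqrt((ux/x)^2 + (uy/y)^2)
Relative uncertainties: ux/x = 0.41/13.3 = 0.030827
uy/y = 2.11/33.7 = 0.062611
z = 13.3 * 33.7 = 448.2
uz = 448.2 * sqrt(0.030827^2 + 0.062611^2) = 31.28

31.28


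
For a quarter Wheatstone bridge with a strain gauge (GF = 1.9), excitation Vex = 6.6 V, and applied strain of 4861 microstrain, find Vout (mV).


Quarter bridge output: Vout = (GF * epsilon * Vex) / 4.
Vout = (1.9 * 4861e-6 * 6.6) / 4
Vout = 0.06095694 / 4 V
Vout = 0.01523923 V = 15.2392 mV

15.2392 mV


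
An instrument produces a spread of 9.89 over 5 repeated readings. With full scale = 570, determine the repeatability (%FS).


Repeatability = (spread / full scale) * 100%.
R = (9.89 / 570) * 100
R = 1.735 %FS

1.735 %FS


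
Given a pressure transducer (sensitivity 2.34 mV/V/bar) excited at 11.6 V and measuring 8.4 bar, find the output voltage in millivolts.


Output = sensitivity * Vex * P.
Vout = 2.34 * 11.6 * 8.4
Vout = 27.144 * 8.4
Vout = 228.01 mV

228.01 mV


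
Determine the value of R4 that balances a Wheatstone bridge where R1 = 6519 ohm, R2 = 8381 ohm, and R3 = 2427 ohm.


At balance: R1*R4 = R2*R3, so R4 = R2*R3/R1.
R4 = 8381 * 2427 / 6519
R4 = 20340687 / 6519
R4 = 3120.22 ohm

3120.22 ohm


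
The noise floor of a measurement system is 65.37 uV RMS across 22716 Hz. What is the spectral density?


Noise spectral density = Vrms / sqrt(BW).
NSD = 65.37 / sqrt(22716)
NSD = 65.37 / 150.7183
NSD = 0.4337 uV/sqrt(Hz)

0.4337 uV/sqrt(Hz)


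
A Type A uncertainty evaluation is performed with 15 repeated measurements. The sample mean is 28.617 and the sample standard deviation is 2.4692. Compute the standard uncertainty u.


The standard uncertainty for Type A evaluation is u = s / sqrt(n).
u = 2.4692 / sqrt(15)
u = 2.4692 / 3.873
u = 0.6375

0.6375


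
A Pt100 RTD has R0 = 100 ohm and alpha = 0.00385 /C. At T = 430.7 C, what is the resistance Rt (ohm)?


The RTD equation: Rt = R0 * (1 + alpha * T).
Rt = 100 * (1 + 0.00385 * 430.7)
Rt = 100 * (1 + 1.658195)
Rt = 100 * 2.658195
Rt = 265.82 ohm

265.82 ohm


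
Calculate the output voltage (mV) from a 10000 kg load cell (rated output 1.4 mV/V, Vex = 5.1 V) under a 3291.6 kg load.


Vout = rated_output * Vex * (load / capacity).
Vout = 1.4 * 5.1 * (3291.6 / 10000)
Vout = 1.4 * 5.1 * 0.32916
Vout = 2.35 mV

2.35 mV


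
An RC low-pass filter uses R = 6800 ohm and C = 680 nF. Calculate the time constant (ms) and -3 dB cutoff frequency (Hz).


Time constant: tau = R * C.
tau = 6800 * 6.80e-07 = 0.004624 s
tau = 4.624 ms
Cutoff frequency: fc = 1 / (2*pi*R*C).
fc = 1 / (2*pi*0.004624) = 34.42 Hz

tau = 4.624 ms, fc = 34.42 Hz


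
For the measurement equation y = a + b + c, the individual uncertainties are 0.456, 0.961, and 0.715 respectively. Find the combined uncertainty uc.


For a sum of independent quantities, uc = sqrt(u1^2 + u2^2 + u3^2).
uc = sqrt(0.456^2 + 0.961^2 + 0.715^2)
uc = sqrt(0.207936 + 0.923521 + 0.511225)
uc = 1.2817

1.2817


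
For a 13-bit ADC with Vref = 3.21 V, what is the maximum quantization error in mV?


The maximum quantization error is +/- LSB/2.
LSB = Vref / 2^n = 3.21 / 8192 = 0.00039185 V
Max error = LSB / 2 = 0.00039185 / 2 = 0.00019592 V
Max error = 0.1959 mV

0.1959 mV


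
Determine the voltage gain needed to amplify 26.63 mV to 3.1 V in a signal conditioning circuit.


Gain = Vout / Vin (converting to same units).
G = 3.1 V / 26.63 mV
G = 3100.0 mV / 26.63 mV
G = 116.41

116.41


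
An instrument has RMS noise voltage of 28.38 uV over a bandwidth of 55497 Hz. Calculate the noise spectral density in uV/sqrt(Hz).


Noise spectral density = Vrms / sqrt(BW).
NSD = 28.38 / sqrt(55497)
NSD = 28.38 / 235.578
NSD = 0.1205 uV/sqrt(Hz)

0.1205 uV/sqrt(Hz)


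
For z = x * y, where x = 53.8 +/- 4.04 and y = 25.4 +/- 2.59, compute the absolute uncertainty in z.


For a product z = x*y, the relative uncertainty is:
uz/z = sqrt((ux/x)^2 + (uy/y)^2)
Relative uncertainties: ux/x = 4.04/53.8 = 0.075093
uy/y = 2.59/25.4 = 0.101969
z = 53.8 * 25.4 = 1366.5
uz = 1366.5 * sqrt(0.075093^2 + 0.101969^2) = 173.05

173.05


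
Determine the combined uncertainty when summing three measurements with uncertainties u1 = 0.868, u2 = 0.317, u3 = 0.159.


For a sum of independent quantities, uc = sqrt(u1^2 + u2^2 + u3^2).
uc = sqrt(0.868^2 + 0.317^2 + 0.159^2)
uc = sqrt(0.753424 + 0.100489 + 0.025281)
uc = 0.9377

0.9377


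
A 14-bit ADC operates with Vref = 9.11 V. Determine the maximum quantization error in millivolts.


The maximum quantization error is +/- LSB/2.
LSB = Vref / 2^n = 9.11 / 16384 = 0.00055603 V
Max error = LSB / 2 = 0.00055603 / 2 = 0.00027802 V
Max error = 0.278 mV

0.278 mV


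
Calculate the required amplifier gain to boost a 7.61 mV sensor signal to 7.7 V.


Gain = Vout / Vin (converting to same units).
G = 7.7 V / 7.61 mV
G = 7700.0 mV / 7.61 mV
G = 1011.83

1011.83


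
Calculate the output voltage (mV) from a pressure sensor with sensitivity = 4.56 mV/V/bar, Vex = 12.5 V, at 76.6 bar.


Output = sensitivity * Vex * P.
Vout = 4.56 * 12.5 * 76.6
Vout = 57.0 * 76.6
Vout = 4366.2 mV

4366.2 mV


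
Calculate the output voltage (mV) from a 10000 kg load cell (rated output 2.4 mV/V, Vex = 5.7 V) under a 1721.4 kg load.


Vout = rated_output * Vex * (load / capacity).
Vout = 2.4 * 5.7 * (1721.4 / 10000)
Vout = 2.4 * 5.7 * 0.17214
Vout = 2.355 mV

2.355 mV


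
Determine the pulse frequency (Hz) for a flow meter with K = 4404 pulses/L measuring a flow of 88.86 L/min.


Frequency = K * Q / 60 (converting L/min to L/s).
f = 4404 * 88.86 / 60
f = 391339.44 / 60
f = 6522.32 Hz

6522.32 Hz


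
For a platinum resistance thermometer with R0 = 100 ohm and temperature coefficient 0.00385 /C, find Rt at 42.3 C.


The RTD equation: Rt = R0 * (1 + alpha * T).
Rt = 100 * (1 + 0.00385 * 42.3)
Rt = 100 * (1 + 0.162855)
Rt = 100 * 1.162855
Rt = 116.285 ohm

116.285 ohm


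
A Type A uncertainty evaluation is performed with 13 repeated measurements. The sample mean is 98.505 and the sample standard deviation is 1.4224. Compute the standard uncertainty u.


The standard uncertainty for Type A evaluation is u = s / sqrt(n).
u = 1.4224 / sqrt(13)
u = 1.4224 / 3.6056
u = 0.3945

0.3945


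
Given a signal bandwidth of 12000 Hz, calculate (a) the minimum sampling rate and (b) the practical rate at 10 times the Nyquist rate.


By Nyquist theorem, fs_min = 2 * fmax.
fs_min = 2 * 12000 = 24000 Hz
Practical rate = 10 * fs_min = 10 * 24000 = 240000 Hz

fs_min = 24000 Hz, fs_practical = 240000 Hz


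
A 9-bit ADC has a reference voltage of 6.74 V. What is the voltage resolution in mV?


The resolution (LSB) of an ADC is Vref / 2^n.
LSB = 6.74 / 2^9
LSB = 6.74 / 512
LSB = 0.01316406 V = 13.1640625 mV

13.1640625 mV


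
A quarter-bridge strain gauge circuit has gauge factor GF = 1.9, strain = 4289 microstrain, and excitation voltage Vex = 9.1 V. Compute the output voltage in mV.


Quarter bridge output: Vout = (GF * epsilon * Vex) / 4.
Vout = (1.9 * 4289e-6 * 9.1) / 4
Vout = 0.07415681 / 4 V
Vout = 0.0185392 V = 18.5392 mV

18.5392 mV


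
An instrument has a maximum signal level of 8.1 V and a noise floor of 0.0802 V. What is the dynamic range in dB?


Dynamic range = 20 * log10(Vmax / Vnoise).
DR = 20 * log10(8.1 / 0.0802)
DR = 20 * log10(101.0)
DR = 40.09 dB

40.09 dB


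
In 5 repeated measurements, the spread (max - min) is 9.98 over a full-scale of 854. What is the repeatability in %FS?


Repeatability = (spread / full scale) * 100%.
R = (9.98 / 854) * 100
R = 1.169 %FS

1.169 %FS


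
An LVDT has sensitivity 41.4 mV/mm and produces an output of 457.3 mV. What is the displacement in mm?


Displacement = Vout / sensitivity.
d = 457.3 / 41.4
d = 11.046 mm

11.046 mm


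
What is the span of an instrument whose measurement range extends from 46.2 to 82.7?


Span = upper range - lower range.
Span = 82.7 - (46.2)
Span = 36.5

36.5


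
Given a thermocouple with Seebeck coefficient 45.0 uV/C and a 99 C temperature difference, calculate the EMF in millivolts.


The thermocouple output V = sensitivity * dT.
V = 45.0 uV/C * 99 C
V = 4455.0 uV
V = 4.455 mV

4.455 mV


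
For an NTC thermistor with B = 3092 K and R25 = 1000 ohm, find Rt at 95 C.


NTC thermistor equation: Rt = R25 * exp(B * (1/T - 1/T25)).
T in Kelvin: 368.15 K, T25 = 298.15 K
1/T - 1/T25 = 1/368.15 - 1/298.15 = -0.00063773
B * (1/T - 1/T25) = 3092 * -0.00063773 = -1.9719
Rt = 1000 * exp(-1.9719) = 139.2 ohm

139.2 ohm


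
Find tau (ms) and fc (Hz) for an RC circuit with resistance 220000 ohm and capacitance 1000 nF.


Time constant: tau = R * C.
tau = 220000 * 1.00e-06 = 0.22 s
tau = 220.0 ms
Cutoff frequency: fc = 1 / (2*pi*R*C).
fc = 1 / (2*pi*0.22) = 0.72 Hz

tau = 220.0 ms, fc = 0.72 Hz


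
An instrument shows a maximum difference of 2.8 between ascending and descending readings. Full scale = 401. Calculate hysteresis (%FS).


Hysteresis = (max difference / full scale) * 100%.
H = (2.8 / 401) * 100
H = 0.698 %FS

0.698 %FS


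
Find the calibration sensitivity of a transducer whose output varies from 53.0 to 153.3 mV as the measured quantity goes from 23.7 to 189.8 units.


Sensitivity = (y2 - y1) / (x2 - x1).
S = (153.3 - 53.0) / (189.8 - 23.7)
S = 100.3 / 166.1
S = 0.6039 mV/unit

0.6039 mV/unit


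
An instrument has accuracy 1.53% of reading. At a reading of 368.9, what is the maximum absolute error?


Absolute error = (accuracy% / 100) * reading.
Error = (1.53 / 100) * 368.9
Error = 0.0153 * 368.9
Error = 5.6442

5.6442


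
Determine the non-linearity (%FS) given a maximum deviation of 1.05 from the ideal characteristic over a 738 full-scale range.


Linearity error = (max deviation / full scale) * 100%.
Linearity = (1.05 / 738) * 100
Linearity = 0.142 %FS

0.142 %FS


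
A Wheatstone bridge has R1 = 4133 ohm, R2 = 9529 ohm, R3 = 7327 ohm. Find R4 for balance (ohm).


At balance: R1*R4 = R2*R3, so R4 = R2*R3/R1.
R4 = 9529 * 7327 / 4133
R4 = 69818983 / 4133
R4 = 16893.05 ohm

16893.05 ohm


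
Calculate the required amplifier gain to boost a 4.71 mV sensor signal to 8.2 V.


Gain = Vout / Vin (converting to same units).
G = 8.2 V / 4.71 mV
G = 8200.0 mV / 4.71 mV
G = 1740.98

1740.98


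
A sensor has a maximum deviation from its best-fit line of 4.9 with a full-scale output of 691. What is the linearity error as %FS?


Linearity error = (max deviation / full scale) * 100%.
Linearity = (4.9 / 691) * 100
Linearity = 0.709 %FS

0.709 %FS


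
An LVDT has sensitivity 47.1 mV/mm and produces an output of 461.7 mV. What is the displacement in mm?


Displacement = Vout / sensitivity.
d = 461.7 / 47.1
d = 9.803 mm

9.803 mm


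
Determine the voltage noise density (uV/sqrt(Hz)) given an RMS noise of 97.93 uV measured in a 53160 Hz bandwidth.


Noise spectral density = Vrms / sqrt(BW).
NSD = 97.93 / sqrt(53160)
NSD = 97.93 / 230.5645
NSD = 0.4247 uV/sqrt(Hz)

0.4247 uV/sqrt(Hz)


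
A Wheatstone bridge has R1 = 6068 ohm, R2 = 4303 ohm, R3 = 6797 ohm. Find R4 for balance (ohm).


At balance: R1*R4 = R2*R3, so R4 = R2*R3/R1.
R4 = 4303 * 6797 / 6068
R4 = 29247491 / 6068
R4 = 4819.96 ohm

4819.96 ohm


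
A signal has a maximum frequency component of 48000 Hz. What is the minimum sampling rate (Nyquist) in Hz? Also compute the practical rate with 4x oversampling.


By Nyquist theorem, fs_min = 2 * fmax.
fs_min = 2 * 48000 = 96000 Hz
Practical rate = 4 * fs_min = 4 * 96000 = 384000 Hz

fs_min = 96000 Hz, fs_practical = 384000 Hz


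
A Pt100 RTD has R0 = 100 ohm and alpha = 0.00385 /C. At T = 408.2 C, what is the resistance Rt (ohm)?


The RTD equation: Rt = R0 * (1 + alpha * T).
Rt = 100 * (1 + 0.00385 * 408.2)
Rt = 100 * (1 + 1.57157)
Rt = 100 * 2.57157
Rt = 257.157 ohm

257.157 ohm


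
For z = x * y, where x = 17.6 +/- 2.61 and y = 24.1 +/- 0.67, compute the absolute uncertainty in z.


For a product z = x*y, the relative uncertainty is:
uz/z = sqrt((ux/x)^2 + (uy/y)^2)
Relative uncertainties: ux/x = 2.61/17.6 = 0.148295
uy/y = 0.67/24.1 = 0.027801
z = 17.6 * 24.1 = 424.2
uz = 424.2 * sqrt(0.148295^2 + 0.027801^2) = 63.997

63.997


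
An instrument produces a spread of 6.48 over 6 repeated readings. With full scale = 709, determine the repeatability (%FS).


Repeatability = (spread / full scale) * 100%.
R = (6.48 / 709) * 100
R = 0.914 %FS

0.914 %FS


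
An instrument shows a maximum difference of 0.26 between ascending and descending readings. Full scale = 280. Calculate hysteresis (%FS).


Hysteresis = (max difference / full scale) * 100%.
H = (0.26 / 280) * 100
H = 0.093 %FS

0.093 %FS


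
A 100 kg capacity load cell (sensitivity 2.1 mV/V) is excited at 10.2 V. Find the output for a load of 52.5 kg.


Vout = rated_output * Vex * (load / capacity).
Vout = 2.1 * 10.2 * (52.5 / 100)
Vout = 2.1 * 10.2 * 0.525
Vout = 11.245 mV

11.245 mV


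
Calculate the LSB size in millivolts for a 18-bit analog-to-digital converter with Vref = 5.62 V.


The resolution (LSB) of an ADC is Vref / 2^n.
LSB = 5.62 / 2^18
LSB = 5.62 / 262144
LSB = 2.144e-05 V = 0.0214386 mV

0.0214386 mV


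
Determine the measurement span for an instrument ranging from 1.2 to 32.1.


Span = upper range - lower range.
Span = 32.1 - (1.2)
Span = 30.9

30.9


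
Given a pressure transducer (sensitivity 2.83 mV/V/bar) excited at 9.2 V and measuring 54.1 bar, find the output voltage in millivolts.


Output = sensitivity * Vex * P.
Vout = 2.83 * 9.2 * 54.1
Vout = 26.036 * 54.1
Vout = 1408.55 mV

1408.55 mV


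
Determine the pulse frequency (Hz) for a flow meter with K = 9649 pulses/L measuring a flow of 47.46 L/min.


Frequency = K * Q / 60 (converting L/min to L/s).
f = 9649 * 47.46 / 60
f = 457941.54 / 60
f = 7632.36 Hz

7632.36 Hz


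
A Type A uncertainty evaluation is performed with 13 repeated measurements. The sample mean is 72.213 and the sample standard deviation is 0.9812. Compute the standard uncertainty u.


The standard uncertainty for Type A evaluation is u = s / sqrt(n).
u = 0.9812 / sqrt(13)
u = 0.9812 / 3.6056
u = 0.2721

0.2721


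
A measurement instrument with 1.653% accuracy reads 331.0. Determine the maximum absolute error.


Absolute error = (accuracy% / 100) * reading.
Error = (1.653 / 100) * 331.0
Error = 0.01653 * 331.0
Error = 5.4714

5.4714


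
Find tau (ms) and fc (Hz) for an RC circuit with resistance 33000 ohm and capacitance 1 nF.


Time constant: tau = R * C.
tau = 33000 * 1.00e-09 = 3.3e-05 s
tau = 0.033 ms
Cutoff frequency: fc = 1 / (2*pi*R*C).
fc = 1 / (2*pi*3.3e-05) = 4822.88 Hz

tau = 0.033 ms, fc = 4822.88 Hz


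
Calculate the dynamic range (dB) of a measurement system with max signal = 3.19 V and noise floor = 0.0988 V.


Dynamic range = 20 * log10(Vmax / Vnoise).
DR = 20 * log10(3.19 / 0.0988)
DR = 20 * log10(32.29)
DR = 30.18 dB

30.18 dB


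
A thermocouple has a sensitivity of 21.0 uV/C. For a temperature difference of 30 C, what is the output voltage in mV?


The thermocouple output V = sensitivity * dT.
V = 21.0 uV/C * 30 C
V = 630.0 uV
V = 0.63 mV

0.63 mV


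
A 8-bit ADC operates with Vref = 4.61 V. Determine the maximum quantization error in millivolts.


The maximum quantization error is +/- LSB/2.
LSB = Vref / 2^n = 4.61 / 256 = 0.01800781 V
Max error = LSB / 2 = 0.01800781 / 2 = 0.00900391 V
Max error = 9.0039 mV

9.0039 mV


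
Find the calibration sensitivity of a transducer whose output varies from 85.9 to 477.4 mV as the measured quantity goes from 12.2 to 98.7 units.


Sensitivity = (y2 - y1) / (x2 - x1).
S = (477.4 - 85.9) / (98.7 - 12.2)
S = 391.5 / 86.5
S = 4.526 mV/unit

4.526 mV/unit


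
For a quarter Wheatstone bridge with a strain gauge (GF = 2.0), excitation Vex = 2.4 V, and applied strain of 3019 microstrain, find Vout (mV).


Quarter bridge output: Vout = (GF * epsilon * Vex) / 4.
Vout = (2.0 * 3019e-6 * 2.4) / 4
Vout = 0.0144912 / 4 V
Vout = 0.0036228 V = 3.6228 mV

3.6228 mV


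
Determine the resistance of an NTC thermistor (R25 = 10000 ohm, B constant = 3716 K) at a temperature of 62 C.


NTC thermistor equation: Rt = R25 * exp(B * (1/T - 1/T25)).
T in Kelvin: 335.15 K, T25 = 298.15 K
1/T - 1/T25 = 1/335.15 - 1/298.15 = -0.00037028
B * (1/T - 1/T25) = 3716 * -0.00037028 = -1.376
Rt = 10000 * exp(-1.376) = 2526.0 ohm

2526.0 ohm


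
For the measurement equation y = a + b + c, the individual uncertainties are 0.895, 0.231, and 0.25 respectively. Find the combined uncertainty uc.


For a sum of independent quantities, uc = sqrt(u1^2 + u2^2 + u3^2).
uc = sqrt(0.895^2 + 0.231^2 + 0.25^2)
uc = sqrt(0.801025 + 0.053361 + 0.0625)
uc = 0.9575

0.9575


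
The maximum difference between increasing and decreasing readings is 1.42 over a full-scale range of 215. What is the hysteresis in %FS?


Hysteresis = (max difference / full scale) * 100%.
H = (1.42 / 215) * 100
H = 0.66 %FS

0.66 %FS


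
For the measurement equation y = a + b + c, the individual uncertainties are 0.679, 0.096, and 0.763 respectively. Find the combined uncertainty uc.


For a sum of independent quantities, uc = sqrt(u1^2 + u2^2 + u3^2).
uc = sqrt(0.679^2 + 0.096^2 + 0.763^2)
uc = sqrt(0.461041 + 0.009216 + 0.582169)
uc = 1.0259

1.0259


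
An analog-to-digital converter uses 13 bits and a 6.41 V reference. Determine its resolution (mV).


The resolution (LSB) of an ADC is Vref / 2^n.
LSB = 6.41 / 2^13
LSB = 6.41 / 8192
LSB = 0.00078247 V = 0.7824707 mV

0.7824707 mV


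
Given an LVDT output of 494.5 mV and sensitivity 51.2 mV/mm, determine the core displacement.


Displacement = Vout / sensitivity.
d = 494.5 / 51.2
d = 9.658 mm

9.658 mm


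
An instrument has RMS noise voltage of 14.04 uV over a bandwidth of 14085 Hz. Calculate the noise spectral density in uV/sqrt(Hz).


Noise spectral density = Vrms / sqrt(BW).
NSD = 14.04 / sqrt(14085)
NSD = 14.04 / 118.6802
NSD = 0.1183 uV/sqrt(Hz)

0.1183 uV/sqrt(Hz)


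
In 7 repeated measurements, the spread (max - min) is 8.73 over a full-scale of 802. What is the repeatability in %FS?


Repeatability = (spread / full scale) * 100%.
R = (8.73 / 802) * 100
R = 1.089 %FS

1.089 %FS


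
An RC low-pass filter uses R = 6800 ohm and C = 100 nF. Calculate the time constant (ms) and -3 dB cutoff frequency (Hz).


Time constant: tau = R * C.
tau = 6800 * 1.00e-07 = 0.00068 s
tau = 0.68 ms
Cutoff frequency: fc = 1 / (2*pi*R*C).
fc = 1 / (2*pi*0.00068) = 234.05 Hz

tau = 0.68 ms, fc = 234.05 Hz


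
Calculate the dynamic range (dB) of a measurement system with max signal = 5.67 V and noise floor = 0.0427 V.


Dynamic range = 20 * log10(Vmax / Vnoise).
DR = 20 * log10(5.67 / 0.0427)
DR = 20 * log10(132.79)
DR = 42.46 dB

42.46 dB


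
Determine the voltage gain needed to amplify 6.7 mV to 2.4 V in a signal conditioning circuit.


Gain = Vout / Vin (converting to same units).
G = 2.4 V / 6.7 mV
G = 2400.0 mV / 6.7 mV
G = 358.21

358.21
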